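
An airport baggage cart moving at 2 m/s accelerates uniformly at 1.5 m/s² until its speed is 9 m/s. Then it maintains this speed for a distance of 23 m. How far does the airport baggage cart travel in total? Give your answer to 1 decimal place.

Phase 1 (accelerating): v₀ = 2.00 m/s, a = 1.5 m/s².
v = v₀ + at → t = (9 − 2.00) / 1.5 = 4.67 s
v² = v₀² + 2aΔx → Δx = (9² − 2.00²)/(2·1.5) = 25.7 m

Phase 2 (constant speed): v₀ = 9.00 m/s, a = 0 m/s².
Constant speed: t = d/v = 23/9.00 = 2.56 s
Total distance = 25.7 + 23.0 = 48.7 m

48.7 m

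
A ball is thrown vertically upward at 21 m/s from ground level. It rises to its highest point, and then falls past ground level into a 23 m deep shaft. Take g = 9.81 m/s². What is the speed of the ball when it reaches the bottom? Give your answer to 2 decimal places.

Phase 1 (rising): v₀ = 21.0 m/s, a = -9.81 m/s².
v = v₀ + at → t = (0 − 21.0) / -9.81 = 2.14 s
v² = v₀² + 2aΔx → Δx = (0² − 21.0²)/(2·-9.81) = 22.5 m

Phase 2 (falling): v₀ = 0 m/s, a = -9.81 m/s².
Falls 45.5 m from rest: t = √(2·45.5/9.81) = 3.04 s; v = g·t = 29.9 m/s.
Final speed = 29.9 m/s

29.87 m/s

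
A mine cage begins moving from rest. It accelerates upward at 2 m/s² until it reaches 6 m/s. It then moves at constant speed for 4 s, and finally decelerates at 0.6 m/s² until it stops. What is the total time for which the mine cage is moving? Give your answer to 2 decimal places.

Phase 1 (accelerating): v₀ = 0 m/s, a = 2 m/s².
v = v₀ + at → t = (6 − 0) / 2 = 3.00 s
v² = v₀² + 2aΔx → Δx = (6² − 0²)/(2·2) = 9.00 m

Phase 2 (constant speed): v₀ = 6.00 m/s, a = 0 m/s².
v = v₀ + at = 6.00 + (0)(4) = 6.00 m/s
Δx = v₀t + ½at² = 6.00·4 + 0.5·0·4² = 24.0 m

Phase 3 (decelerating): v₀ = 6.00 m/s, a = -0.6 m/s².
v = v₀ + at → t = (0 − 6.00) / -0.6 = 10.0 s
v² = v₀² + 2aΔx → Δx = (0² − 6.00²)/(2·-0.6) = 30.0 m
Total time = 3.00 + 4.00 + 10.0 = 17.0 s

17.00 s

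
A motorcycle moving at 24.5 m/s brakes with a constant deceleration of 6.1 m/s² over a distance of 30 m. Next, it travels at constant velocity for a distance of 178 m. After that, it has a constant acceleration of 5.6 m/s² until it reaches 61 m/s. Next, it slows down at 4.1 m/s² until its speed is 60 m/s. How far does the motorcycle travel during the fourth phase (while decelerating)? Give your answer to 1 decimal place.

Phase 1 (decelerating): v₀ = 24.5 m/s, a = -6.1 m/s².
v² = v₀² + 2aΔx = 24.5² + 2·-6.1·30 = 234 → v = 15.3 m/s
t = (v − v₀)/a = (15.3 − 24.5)/-6.1 = 1.51 s

Phase 2 (constant speed): v₀ = 15.3 m/s, a = 0 m/s².
Constant speed: t = d/v = 178/15.3 = 11.6 s

Phase 3 (accelerating): v₀ = 15.3 m/s, a = 5.6 m/s².
v = v₀ + at → t = (61 − 15.3) / 5.6 = 8.16 s
v² = v₀² + 2aΔx → Δx = (61² − 15.3²)/(2·5.6) = 311 m

Phase 4 (decelerating): v₀ = 61.0 m/s, a = -4.1 m/s².
v = v₀ + at → t = (60 − 61.0) / -4.1 = 0.244 s
v² = v₀² + 2aΔx → Δx = (60² − 61.0²)/(2·-4.1) = 14.8 m
Distance in phase 4 = 14.8 m

14.8 m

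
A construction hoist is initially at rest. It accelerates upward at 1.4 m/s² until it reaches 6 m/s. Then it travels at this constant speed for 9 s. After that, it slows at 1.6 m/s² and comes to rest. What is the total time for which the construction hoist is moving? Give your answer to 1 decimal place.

17.0 s

Phase 1 (accelerating): v₀ = 0 m/s, a = 1.4 m/s².
v = v₀ + at → t = (6 − 0) / 1.4 = 4.29 s
v² = v₀² + 2aΔx → Δx = (6² − 0²)/(2·1.4) = 12.9 m

Phase 2 (constant speed): v₀ = 6.00 m/s, a = 0 m/s².
v = v₀ + at = 6.00 + (0)(9) = 6.00 m/s
Δx = v₀t + ½at² = 6.00·9 + 0.5·0·9² = 54.0 m

Phase 3 (decelerating): v₀ = 6.00 m/s, a = -1.6 m/s².
v = v₀ + at → t = (0 − 6.00) / -1.6 = 3.75 s
v² = v₀² + 2aΔx → Δx = (0² − 6.00²)/(2·-1.6) = 11.2 m
Total time = 4.29 + 9.00 + 3.75 = 17.0 s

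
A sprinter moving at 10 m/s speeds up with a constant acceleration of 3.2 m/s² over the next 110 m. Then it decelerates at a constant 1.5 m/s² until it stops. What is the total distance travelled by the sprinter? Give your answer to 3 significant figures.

Phase 1 (accelerating): v₀ = 10.0 m/s, a = 3.2 m/s².
v² = v₀² + 2aΔx = 10.0² + 2·3.2·110 = 804 → v = 28.4 m/s
t = (v − v₀)/a = (28.4 − 10.0)/3.2 = 5.74 s

Phase 2 (decelerating): v₀ = 28.4 m/s, a = -1.5 m/s².
v = v₀ + at → t = (0 − 28.4) / -1.5 = 18.9 s
v² = v₀² + 2aΔx → Δx = (0² − 28.4²)/(2·-1.5) = 268 m
Total distance = 110 + 268 = 378 m

378 m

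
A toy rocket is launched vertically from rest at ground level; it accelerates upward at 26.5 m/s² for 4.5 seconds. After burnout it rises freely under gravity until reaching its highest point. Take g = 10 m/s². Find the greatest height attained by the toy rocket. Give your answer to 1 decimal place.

979.3 m

Phase 1 (powered ascent): v₀ = 0 m/s, a = 26.5 m/s².
v = v₀ + at = 0 + (26.5)(4.5) = 119 m/s
Δx = v₀t + ½at² = 0·4.5 + 0.5·26.5·4.5² = 268 m

Phase 2 (coasting upward): v₀ = 119 m/s, a = -10 m/s².
v = v₀ + at → t = (0 − 119) / -10 = 11.9 s
v² = v₀² + 2aΔx → Δx = (0² − 119²)/(2·-10) = 711 m
Maximum height = 268 + 711 = 979 m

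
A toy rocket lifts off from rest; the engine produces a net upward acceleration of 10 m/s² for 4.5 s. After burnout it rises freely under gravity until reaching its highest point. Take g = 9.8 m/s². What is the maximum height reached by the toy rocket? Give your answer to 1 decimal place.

204.6 m

Phase 1 (powered ascent): v₀ = 0 m/s, a = 10 m/s².
v = v₀ + at = 0 + (10)(4.5) = 45.0 m/s
Δx = v₀t + ½at² = 0·4.5 + 0.5·10·4.5² = 101 m

Phase 2 (coasting upward): v₀ = 45.0 m/s, a = -9.8 m/s².
v = v₀ + at → t = (0 − 45.0) / -9.8 = 4.59 s
v² = v₀² + 2aΔx → Δx = (0² − 45.0²)/(2·-9.8) = 103 m
Maximum height = 101 + 103 = 205 m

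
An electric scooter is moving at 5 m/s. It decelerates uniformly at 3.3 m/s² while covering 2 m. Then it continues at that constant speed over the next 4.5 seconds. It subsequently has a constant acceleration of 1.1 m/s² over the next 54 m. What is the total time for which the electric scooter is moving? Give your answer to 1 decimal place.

Phase 1 (decelerating): v₀ = 5.00 m/s, a = -3.3 m/s².
v² = v₀² + 2aΔx = 5.00² + 2·-3.3·2 = 11.8 → v = 3.44 m/s
t = (v − v₀)/a = (3.44 − 5.00)/-3.3 = 0.474 s

Phase 2 (constant speed): v₀ = 3.44 m/s, a = 0 m/s².
v = v₀ + at = 3.44 + (0)(4.5) = 3.44 m/s
Δx = v₀t + ½at² = 3.44·4.5 + 0.5·0·4.5² = 15.5 m

Phase 3 (accelerating): v₀ = 3.44 m/s, a = 1.1 m/s².
v² = v₀² + 2aΔx = 3.44² + 2·1.1·54 = 131 → v = 11.4 m/s
t = (v − v₀)/a = (11.4 − 3.44)/1.1 = 7.27 s
Total time = 0.474 + 4.50 + 7.27 = 12.2 s

12.2 s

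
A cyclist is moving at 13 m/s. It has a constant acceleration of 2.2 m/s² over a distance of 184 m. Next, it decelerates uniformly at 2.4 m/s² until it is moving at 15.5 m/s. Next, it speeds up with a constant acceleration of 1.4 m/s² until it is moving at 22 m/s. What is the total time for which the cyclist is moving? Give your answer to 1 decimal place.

19.5 s

Phase 1 (accelerating): v₀ = 13.0 m/s, a = 2.2 m/s².
v² = v₀² + 2aΔx = 13.0² + 2·2.2·184 = 979 → v = 31.3 m/s
t = (v − v₀)/a = (31.3 − 13.0)/2.2 = 8.31 s

Phase 2 (decelerating): v₀ = 31.3 m/s, a = -2.4 m/s².
v = v₀ + at → t = (15.5 − 31.3) / -2.4 = 6.58 s
v² = v₀² + 2aΔx → Δx = (15.5² − 31.3²)/(2·-2.4) = 154 m

Phase 3 (accelerating): v₀ = 15.5 m/s, a = 1.4 m/s².
v = v₀ + at → t = (22 − 15.5) / 1.4 = 4.64 s
v² = v₀² + 2aΔx → Δx = (22² − 15.5²)/(2·1.4) = 87.1 m
Total time = 8.31 + 6.58 + 4.64 = 19.5 s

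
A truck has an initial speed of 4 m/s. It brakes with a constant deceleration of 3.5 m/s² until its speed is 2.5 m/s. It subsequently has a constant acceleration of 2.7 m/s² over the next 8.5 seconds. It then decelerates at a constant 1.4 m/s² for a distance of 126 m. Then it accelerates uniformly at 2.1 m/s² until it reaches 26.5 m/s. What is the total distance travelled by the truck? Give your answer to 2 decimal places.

343.17 m

Phase 1 (decelerating): v₀ = 4.00 m/s, a = -3.5 m/s².
v = v₀ + at → t = (2.5 − 4.00) / -3.5 = 0.429 s
v² = v₀² + 2aΔx → Δx = (2.5² − 4.00²)/(2·-3.5) = 1.39 m

Phase 2 (accelerating): v₀ = 2.50 m/s, a = 2.7 m/s².
v = v₀ + at = 2.50 + (2.7)(8.5) = 25.5 m/s
Δx = v₀t + ½at² = 2.50·8.5 + 0.5·2.7·8.5² = 119 m

Phase 3 (decelerating): v₀ = 25.5 m/s, a = -1.4 m/s².
v² = v₀² + 2aΔx = 25.5² + 2·-1.4·126 = 295 → v = 17.2 m/s
t = (v − v₀)/a = (17.2 − 25.5)/-1.4 = 5.91 s

Phase 4 (accelerating): v₀ = 17.2 m/s, a = 2.1 m/s².
v = v₀ + at → t = (26.5 − 17.2) / 2.1 = 4.44 s
v² = v₀² + 2aΔx → Δx = (26.5² − 17.2²)/(2·2.1) = 97.0 m
Total distance = 1.39 + 119 + 126 + 97.0 = 343 m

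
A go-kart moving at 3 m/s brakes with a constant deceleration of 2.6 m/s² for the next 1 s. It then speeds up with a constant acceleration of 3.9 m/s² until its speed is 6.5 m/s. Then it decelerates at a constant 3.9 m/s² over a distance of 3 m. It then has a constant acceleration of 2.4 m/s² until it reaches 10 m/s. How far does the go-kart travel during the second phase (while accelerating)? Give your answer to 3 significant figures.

Phase 1 (decelerating): v₀ = 3.00 m/s, a = -2.6 m/s².
v = v₀ + at = 3.00 + (-2.6)(1) = 0.400 m/s
Δx = v₀t + ½at² = 3.00·1 + 0.5·-2.6·1² = 1.70 m

Phase 2 (accelerating): v₀ = 0.400 m/s, a = 3.9 m/s².
v = v₀ + at → t = (6.5 − 0.400) / 3.9 = 1.56 s
v² = v₀² + 2aΔx → Δx = (6.5² − 0.400²)/(2·3.9) = 5.40 m
Distance in phase 2 = 5.40 m

5.40 m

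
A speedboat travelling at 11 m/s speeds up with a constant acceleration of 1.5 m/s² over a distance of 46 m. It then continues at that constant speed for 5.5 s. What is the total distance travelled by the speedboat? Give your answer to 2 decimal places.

Phase 1 (accelerating): v₀ = 11.0 m/s, a = 1.5 m/s².
v² = v₀² + 2aΔx = 11.0² + 2·1.5·46 = 259 → v = 16.1 m/s
t = (v − v₀)/a = (16.1 − 11.0)/1.5 = 3.40 s

Phase 2 (constant speed): v₀ = 16.1 m/s, a = 0 m/s².
v = v₀ + at = 16.1 + (0)(5.5) = 16.1 m/s
Δx = v₀t + ½at² = 16.1·5.5 + 0.5·0·5.5² = 88.5 m
Total distance = 46.0 + 88.5 = 135 m

134.51 m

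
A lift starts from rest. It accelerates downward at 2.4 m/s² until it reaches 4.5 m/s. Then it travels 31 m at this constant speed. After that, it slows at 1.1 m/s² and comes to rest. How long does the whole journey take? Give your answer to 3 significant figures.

Phase 1 (accelerating): v₀ = 0 m/s, a = 2.4 m/s².
v = v₀ + at → t = (4.5 − 0) / 2.4 = 1.88 s
v² = v₀² + 2aΔx → Δx = (4.5² − 0²)/(2·2.4) = 4.22 m

Phase 2 (constant speed): v₀ = 4.50 m/s, a = 0 m/s².
Constant speed: t = d/v = 31/4.50 = 6.89 s

Phase 3 (decelerating): v₀ = 4.50 m/s, a = -1.1 m/s².
v = v₀ + at → t = (0 − 4.50) / -1.1 = 4.09 s
v² = v₀² + 2aΔx → Δx = (0² − 4.50²)/(2·-1.1) = 9.20 m
Total time = 1.88 + 6.89 + 4.09 = 12.9 s

12.9 s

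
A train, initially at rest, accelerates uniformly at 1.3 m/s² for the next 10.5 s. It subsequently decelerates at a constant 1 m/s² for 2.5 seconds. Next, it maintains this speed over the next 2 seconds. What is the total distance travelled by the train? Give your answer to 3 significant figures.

125 m

Phase 1 (accelerating): v₀ = 0 m/s, a = 1.3 m/s².
v = v₀ + at = 0 + (1.3)(10.5) = 13.7 m/s
Δx = v₀t + ½at² = 0·10.5 + 0.5·1.3·10.5² = 71.7 m

Phase 2 (decelerating): v₀ = 13.7 m/s, a = -1 m/s².
v = v₀ + at = 13.7 + (-1)(2.5) = 11.2 m/s
Δx = v₀t + ½at² = 13.7·2.5 + 0.5·-1·2.5² = 31.0 m

Phase 3 (constant speed): v₀ = 11.2 m/s, a = 0 m/s².
v = v₀ + at = 11.2 + (0)(2) = 11.2 m/s
Δx = v₀t + ½at² = 11.2·2 + 0.5·0·2² = 22.3 m
Total distance = 71.7 + 31.0 + 22.3 = 125 m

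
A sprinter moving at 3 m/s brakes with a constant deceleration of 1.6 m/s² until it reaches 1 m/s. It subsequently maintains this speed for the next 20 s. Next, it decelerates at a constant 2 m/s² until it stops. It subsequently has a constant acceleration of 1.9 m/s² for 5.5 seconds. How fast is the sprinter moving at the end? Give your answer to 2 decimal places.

Phase 1 (decelerating): v₀ = 3.00 m/s, a = -1.6 m/s².
v = v₀ + at → t = (1 − 3.00) / -1.6 = 1.25 s
v² = v₀² + 2aΔx → Δx = (1² − 3.00²)/(2·-1.6) = 2.50 m

Phase 2 (constant speed): v₀ = 1.00 m/s, a = 0 m/s².
v = v₀ + at = 1.00 + (0)(20) = 1.00 m/s
Δx = v₀t + ½at² = 1.00·20 + 0.5·0·20² = 20.0 m

Phase 3 (decelerating): v₀ = 1.00 m/s, a = -2 m/s².
v = v₀ + at → t = (0 − 1.00) / -2 = 0.500 s
v² = v₀² + 2aΔx → Δx = (0² − 1.00²)/(2·-2) = 0.250 m

Phase 4 (accelerating): v₀ = 0 m/s, a = 1.9 m/s².
v = v₀ + at = 0 + (1.9)(5.5) = 10.4 m/s
Δx = v₀t + ½at² = 0·5.5 + 0.5·1.9·5.5² = 28.7 m
Final speed = 10.4 m/s

10.45 m/s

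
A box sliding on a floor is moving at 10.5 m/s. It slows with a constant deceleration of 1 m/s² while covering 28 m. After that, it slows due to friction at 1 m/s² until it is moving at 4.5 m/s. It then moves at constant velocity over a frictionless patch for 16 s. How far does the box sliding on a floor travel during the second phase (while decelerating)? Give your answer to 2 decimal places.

17.00 m

Phase 1 (decelerating): v₀ = 10.5 m/s, a = -1 m/s².
v² = v₀² + 2aΔx = 10.5² + 2·-1·28 = 54.2 → v = 7.37 m/s
t = (v − v₀)/a = (7.37 − 10.5)/-1 = 3.13 s

Phase 2 (decelerating): v₀ = 7.37 m/s, a = -1 m/s².
v = v₀ + at → t = (4.5 − 7.37) / -1 = 2.87 s
v² = v₀² + 2aΔx → Δx = (4.5² − 7.37²)/(2·-1) = 17.0 m
Distance in phase 2 = 17.0 m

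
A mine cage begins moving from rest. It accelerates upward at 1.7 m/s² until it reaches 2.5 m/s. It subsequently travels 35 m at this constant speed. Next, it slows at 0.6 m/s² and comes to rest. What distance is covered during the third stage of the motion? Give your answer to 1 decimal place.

Phase 1 (accelerating): v₀ = 0 m/s, a = 1.7 m/s².
v = v₀ + at → t = (2.5 − 0) / 1.7 = 1.47 s
v² = v₀² + 2aΔx → Δx = (2.5² − 0²)/(2·1.7) = 1.84 m

Phase 2 (constant speed): v₀ = 2.50 m/s, a = 0 m/s².
Constant speed: t = d/v = 35/2.50 = 14.0 s

Phase 3 (decelerating): v₀ = 2.50 m/s, a = -0.6 m/s².
v = v₀ + at → t = (0 − 2.50) / -0.6 = 4.17 s
v² = v₀² + 2aΔx → Δx = (0² − 2.50²)/(2·-0.6) = 5.21 m
Distance in phase 3 = 5.21 m

5.2 m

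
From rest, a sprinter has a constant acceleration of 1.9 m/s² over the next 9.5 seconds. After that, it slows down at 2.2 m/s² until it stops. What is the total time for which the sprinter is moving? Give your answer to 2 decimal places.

Phase 1 (accelerating): v₀ = 0 m/s, a = 1.9 m/s².
v = v₀ + at = 0 + (1.9)(9.5) = 18.1 m/s
Δx = v₀t + ½at² = 0·9.5 + 0.5·1.9·9.5² = 85.7 m

Phase 2 (decelerating): v₀ = 18.1 m/s, a = -2.2 m/s².
v = v₀ + at → t = (0 − 18.1) / -2.2 = 8.20 s
v² = v₀² + 2aΔx → Δx = (0² − 18.1²)/(2·-2.2) = 74.0 m
Total time = 9.50 + 8.20 = 17.7 s

17.70 s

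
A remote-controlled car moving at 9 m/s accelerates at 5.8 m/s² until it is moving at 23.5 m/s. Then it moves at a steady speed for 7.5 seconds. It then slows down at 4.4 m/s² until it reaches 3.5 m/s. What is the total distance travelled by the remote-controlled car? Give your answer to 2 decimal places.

Phase 1 (accelerating): v₀ = 9.00 m/s, a = 5.8 m/s².
v = v₀ + at → t = (23.5 − 9.00) / 5.8 = 2.50 s
v² = v₀² + 2aΔx → Δx = (23.5² − 9.00²)/(2·5.8) = 40.6 m

Phase 2 (constant speed): v₀ = 23.5 m/s, a = 0 m/s².
v = v₀ + at = 23.5 + (0)(7.5) = 23.5 m/s
Δx = v₀t + ½at² = 23.5·7.5 + 0.5·0·7.5² = 176 m

Phase 3 (decelerating): v₀ = 23.5 m/s, a = -4.4 m/s².
v = v₀ + at → t = (3.5 − 23.5) / -4.4 = 4.55 s
v² = v₀² + 2aΔx → Δx = (3.5² − 23.5²)/(2·-4.4) = 61.4 m
Total distance = 40.6 + 176 + 61.4 = 278 m

278.24 m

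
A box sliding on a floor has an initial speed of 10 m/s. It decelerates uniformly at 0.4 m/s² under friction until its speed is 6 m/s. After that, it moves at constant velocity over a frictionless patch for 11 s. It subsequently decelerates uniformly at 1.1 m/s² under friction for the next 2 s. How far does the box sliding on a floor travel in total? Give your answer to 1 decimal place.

Phase 1 (decelerating): v₀ = 10.0 m/s, a = -0.4 m/s².
v = v₀ + at → t = (6 − 10.0) / -0.4 = 10.0 s
v² = v₀² + 2aΔx → Δx = (6² − 10.0²)/(2·-0.4) = 80.0 m

Phase 2 (constant speed): v₀ = 6.00 m/s, a = 0 m/s².
v = v₀ + at = 6.00 + (0)(11) = 6.00 m/s
Δx = v₀t + ½at² = 6.00·11 + 0.5·0·11² = 66.0 m

Phase 3 (decelerating): v₀ = 6.00 m/s, a = -1.1 m/s².
v = v₀ + at = 6.00 + (-1.1)(2) = 3.80 m/s
Δx = v₀t + ½at² = 6.00·2 + 0.5·-1.1·2² = 9.80 m
Total distance = 80.0 + 66.0 + 9.80 = 156 m

155.8 m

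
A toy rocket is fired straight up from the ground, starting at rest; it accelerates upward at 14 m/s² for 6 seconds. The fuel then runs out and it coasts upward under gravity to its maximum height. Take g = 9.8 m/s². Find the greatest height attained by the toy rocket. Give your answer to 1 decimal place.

612.0 m

Phase 1 (powered ascent): v₀ = 0 m/s, a = 14 m/s².
v = v₀ + at = 0 + (14)(6) = 84.0 m/s
Δx = v₀t + ½at² = 0·6 + 0.5·14·6² = 252 m

Phase 2 (coasting upward): v₀ = 84.0 m/s, a = -9.8 m/s².
v = v₀ + at → t = (0 − 84.0) / -9.8 = 8.57 s
v² = v₀² + 2aΔx → Δx = (0² − 84.0²)/(2·-9.8) = 360 m
Maximum height = 252 + 360 = 612 m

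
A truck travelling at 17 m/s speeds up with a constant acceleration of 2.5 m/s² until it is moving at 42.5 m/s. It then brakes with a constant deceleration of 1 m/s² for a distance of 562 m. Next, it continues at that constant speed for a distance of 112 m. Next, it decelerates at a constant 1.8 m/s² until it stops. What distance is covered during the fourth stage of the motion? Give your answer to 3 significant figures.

190 m

Phase 1 (accelerating): v₀ = 17.0 m/s, a = 2.5 m/s².
v = v₀ + at → t = (42.5 − 17.0) / 2.5 = 10.2 s
v² = v₀² + 2aΔx → Δx = (42.5² − 17.0²)/(2·2.5) = 303 m

Phase 2 (decelerating): v₀ = 42.5 m/s, a = -1 m/s².
v² = v₀² + 2aΔx = 42.5² + 2·-1·562 = 682 → v = 26.1 m/s
t = (v − v₀)/a = (26.1 − 42.5)/-1 = 16.4 s

Phase 3 (constant speed): v₀ = 26.1 m/s, a = 0 m/s².
Constant speed: t = d/v = 112/26.1 = 4.29 s

Phase 4 (decelerating): v₀ = 26.1 m/s, a = -1.8 m/s².
v = v₀ + at → t = (0 − 26.1) / -1.8 = 14.5 s
v² = v₀² + 2aΔx → Δx = (0² − 26.1²)/(2·-1.8) = 190 m
Distance in phase 4 = 190 m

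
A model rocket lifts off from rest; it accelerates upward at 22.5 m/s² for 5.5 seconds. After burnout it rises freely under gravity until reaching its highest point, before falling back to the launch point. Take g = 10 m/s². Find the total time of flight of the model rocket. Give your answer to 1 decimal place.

Phase 1 (powered ascent): v₀ = 0 m/s, a = 22.5 m/s².
v = v₀ + at = 0 + (22.5)(5.5) = 124 m/s
Δx = v₀t + ½at² = 0·5.5 + 0.5·22.5·5.5² = 340 m

Phase 2 (coasting upward): v₀ = 124 m/s, a = -10 m/s².
v = v₀ + at → t = (0 − 124) / -10 = 12.4 s
v² = v₀² + 2aΔx → Δx = (0² − 124²)/(2·-10) = 766 m

Phase 3 (free fall): v₀ = 0 m/s, a = -10 m/s².
Falls 1110 m from rest: t = √(2·1110/10) = 14.9 s; v = g·t = 149 m/s.
Total time = 5.50 + 12.4 + 14.9 = 32.7 s

32.7 s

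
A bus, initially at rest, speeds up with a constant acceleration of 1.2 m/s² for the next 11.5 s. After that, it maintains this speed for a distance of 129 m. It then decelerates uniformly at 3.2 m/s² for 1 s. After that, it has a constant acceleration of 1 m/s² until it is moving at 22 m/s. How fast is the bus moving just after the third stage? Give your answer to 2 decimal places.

10.60 m/s

Phase 1 (accelerating): v₀ = 0 m/s, a = 1.2 m/s².
v = v₀ + at = 0 + (1.2)(11.5) = 13.8 m/s
Δx = v₀t + ½at² = 0·11.5 + 0.5·1.2·11.5² = 79.3 m

Phase 2 (constant speed): v₀ = 13.8 m/s, a = 0 m/s².
Constant speed: t = d/v = 129/13.8 = 9.35 s

Phase 3 (decelerating): v₀ = 13.8 m/s, a = -3.2 m/s².
v = v₀ + at = 13.8 + (-3.2)(1) = 10.6 m/s
Δx = v₀t + ½at² = 13.8·1 + 0.5·-3.2·1² = 12.2 m
Speed at end of phase 3 = 10.6 m/s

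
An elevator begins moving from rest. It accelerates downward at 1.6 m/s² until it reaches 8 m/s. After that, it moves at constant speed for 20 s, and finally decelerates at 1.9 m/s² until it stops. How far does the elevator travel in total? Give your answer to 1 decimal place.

Phase 1 (accelerating): v₀ = 0 m/s, a = 1.6 m/s².
v = v₀ + at → t = (8 − 0) / 1.6 = 5.00 s
v² = v₀² + 2aΔx → Δx = (8² − 0²)/(2·1.6) = 20.0 m

Phase 2 (constant speed): v₀ = 8.00 m/s, a = 0 m/s².
v = v₀ + at = 8.00 + (0)(20) = 8.00 m/s
Δx = v₀t + ½at² = 8.00·20 + 0.5·0·20² = 160 m

Phase 3 (decelerating): v₀ = 8.00 m/s, a = -1.9 m/s².
v = v₀ + at → t = (0 − 8.00) / -1.9 = 4.21 s
v² = v₀² + 2aΔx → Δx = (0² − 8.00²)/(2·-1.9) = 16.8 m
Total distance = 20.0 + 160 + 16.8 = 197 m

196.8 m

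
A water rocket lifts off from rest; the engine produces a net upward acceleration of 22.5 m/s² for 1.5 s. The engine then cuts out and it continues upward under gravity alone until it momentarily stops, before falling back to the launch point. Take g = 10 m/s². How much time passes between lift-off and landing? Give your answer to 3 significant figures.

8.93 s

Phase 1 (powered ascent): v₀ = 0 m/s, a = 22.5 m/s².
v = v₀ + at = 0 + (22.5)(1.5) = 33.8 m/s
Δx = v₀t + ½at² = 0·1.5 + 0.5·22.5·1.5² = 25.3 m

Phase 2 (coasting upward): v₀ = 33.8 m/s, a = -10 m/s².
v = v₀ + at → t = (0 − 33.8) / -10 = 3.38 s
v² = v₀² + 2aΔx → Δx = (0² − 33.8²)/(2·-10) = 57.0 m

Phase 3 (free fall): v₀ = 0 m/s, a = -10 m/s².
Falls 82.3 m from rest: t = √(2·82.3/10) = 4.06 s; v = g·t = 40.6 m/s.
Total time = 1.50 + 3.38 + 4.06 = 8.93 s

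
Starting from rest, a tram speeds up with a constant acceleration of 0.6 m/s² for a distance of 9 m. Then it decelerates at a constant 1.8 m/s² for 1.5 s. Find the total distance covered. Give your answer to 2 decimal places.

Phase 1 (accelerating): v₀ = 0 m/s, a = 0.6 m/s².
v² = v₀² + 2aΔx = 0² + 2·0.6·9 = 10.8 → v = 3.29 m/s
t = (v − v₀)/a = (3.29 − 0)/0.6 = 5.48 s

Phase 2 (decelerating): v₀ = 3.29 m/s, a = -1.8 m/s².
v = v₀ + at = 3.29 + (-1.8)(1.5) = 0.586 m/s
Δx = v₀t + ½at² = 3.29·1.5 + 0.5·-1.8·1.5² = 2.90 m
Total distance = 9.00 + 2.90 = 11.9 m

11.90 m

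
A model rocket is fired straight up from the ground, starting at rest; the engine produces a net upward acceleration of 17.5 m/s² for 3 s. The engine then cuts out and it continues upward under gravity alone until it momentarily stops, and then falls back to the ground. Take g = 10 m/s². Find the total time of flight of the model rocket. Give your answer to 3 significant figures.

14.8 s

Phase 1 (powered ascent): v₀ = 0 m/s, a = 17.5 m/s².
v = v₀ + at = 0 + (17.5)(3) = 52.5 m/s
Δx = v₀t + ½at² = 0·3 + 0.5·17.5·3² = 78.8 m

Phase 2 (coasting upward): v₀ = 52.5 m/s, a = -10 m/s².
v = v₀ + at → t = (0 − 52.5) / -10 = 5.25 s
v² = v₀² + 2aΔx → Δx = (0² − 52.5²)/(2·-10) = 138 m

Phase 3 (free fall): v₀ = 0 m/s, a = -10 m/s².
Falls 217 m from rest: t = √(2·217/10) = 6.58 s; v = g·t = 65.8 m/s.
Total time = 3.00 + 5.25 + 6.58 = 14.8 s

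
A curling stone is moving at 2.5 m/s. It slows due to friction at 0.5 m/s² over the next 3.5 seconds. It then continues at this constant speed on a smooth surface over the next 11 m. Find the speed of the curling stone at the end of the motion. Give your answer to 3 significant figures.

0.750 m/s

Phase 1 (decelerating): v₀ = 2.50 m/s, a = -0.5 m/s².
v = v₀ + at = 2.50 + (-0.5)(3.5) = 0.750 m/s
Δx = v₀t + ½at² = 2.50·3.5 + 0.5·-0.5·3.5² = 5.69 m

Phase 2 (constant speed): v₀ = 0.750 m/s, a = 0 m/s².
Constant speed: t = d/v = 11/0.750 = 14.7 s
Final speed = 0.750 m/s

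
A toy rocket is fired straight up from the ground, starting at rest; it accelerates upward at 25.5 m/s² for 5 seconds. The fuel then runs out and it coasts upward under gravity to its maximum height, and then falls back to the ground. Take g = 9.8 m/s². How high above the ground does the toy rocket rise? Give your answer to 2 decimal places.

1148.15 m

Phase 1 (powered ascent): v₀ = 0 m/s, a = 25.5 m/s².
v = v₀ + at = 0 + (25.5)(5) = 128 m/s
Δx = v₀t + ½at² = 0·5 + 0.5·25.5·5² = 319 m

Phase 2 (coasting upward): v₀ = 128 m/s, a = -9.8 m/s².
v = v₀ + at → t = (0 − 128) / -9.8 = 13.0 s
v² = v₀² + 2aΔx → Δx = (0² − 128²)/(2·-9.8) = 829 m
Maximum height = 319 + 829 = 1150 m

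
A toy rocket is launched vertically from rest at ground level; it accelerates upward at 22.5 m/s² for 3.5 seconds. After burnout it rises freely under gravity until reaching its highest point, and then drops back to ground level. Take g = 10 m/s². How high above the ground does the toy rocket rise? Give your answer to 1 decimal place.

447.9 m

Phase 1 (powered ascent): v₀ = 0 m/s, a = 22.5 m/s².
v = v₀ + at = 0 + (22.5)(3.5) = 78.8 m/s
Δx = v₀t + ½at² = 0·3.5 + 0.5·22.5·3.5² = 138 m

Phase 2 (coasting upward): v₀ = 78.8 m/s, a = -10 m/s².
v = v₀ + at → t = (0 − 78.8) / -10 = 7.88 s
v² = v₀² + 2aΔx → Δx = (0² − 78.8²)/(2·-10) = 310 m
Maximum height = 138 + 310 = 448 m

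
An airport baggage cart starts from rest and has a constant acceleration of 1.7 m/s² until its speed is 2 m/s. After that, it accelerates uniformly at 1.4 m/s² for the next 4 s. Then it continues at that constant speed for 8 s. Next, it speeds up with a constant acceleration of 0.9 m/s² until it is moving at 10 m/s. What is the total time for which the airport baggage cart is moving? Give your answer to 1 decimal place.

Phase 1 (accelerating): v₀ = 0 m/s, a = 1.7 m/s².
v = v₀ + at → t = (2 − 0) / 1.7 = 1.18 s
v² = v₀² + 2aΔx → Δx = (2² − 0²)/(2·1.7) = 1.18 m

Phase 2 (accelerating): v₀ = 2.00 m/s, a = 1.4 m/s².
v = v₀ + at = 2.00 + (1.4)(4) = 7.60 m/s
Δx = v₀t + ½at² = 2.00·4 + 0.5·1.4·4² = 19.2 m

Phase 3 (constant speed): v₀ = 7.60 m/s, a = 0 m/s².
v = v₀ + at = 7.60 + (0)(8) = 7.60 m/s
Δx = v₀t + ½at² = 7.60·8 + 0.5·0·8² = 60.8 m

Phase 4 (accelerating): v₀ = 7.60 m/s, a = 0.9 m/s².
v = v₀ + at → t = (10 − 7.60) / 0.9 = 2.67 s
v² = v₀² + 2aΔx → Δx = (10² − 7.60²)/(2·0.9) = 23.5 m
Total time = 1.18 + 4.00 + 8.00 + 2.67 = 15.8 s

15.8 s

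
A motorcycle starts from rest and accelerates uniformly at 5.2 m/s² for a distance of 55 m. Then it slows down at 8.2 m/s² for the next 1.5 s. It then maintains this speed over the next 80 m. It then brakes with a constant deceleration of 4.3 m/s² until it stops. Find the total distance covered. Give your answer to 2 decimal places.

Phase 1 (accelerating): v₀ = 0 m/s, a = 5.2 m/s².
v² = v₀² + 2aΔx = 0² + 2·5.2·55 = 572 → v = 23.9 m/s
t = (v − v₀)/a = (23.9 − 0)/5.2 = 4.60 s

Phase 2 (decelerating): v₀ = 23.9 m/s, a = -8.2 m/s².
v = v₀ + at = 23.9 + (-8.2)(1.5) = 11.6 m/s
Δx = v₀t + ½at² = 23.9·1.5 + 0.5·-8.2·1.5² = 26.6 m

Phase 3 (constant speed): v₀ = 11.6 m/s, a = 0 m/s².
Constant speed: t = d/v = 80/11.6 = 6.89 s

Phase 4 (decelerating): v₀ = 11.6 m/s, a = -4.3 m/s².
v = v₀ + at → t = (0 − 11.6) / -4.3 = 2.70 s
v² = v₀² + 2aΔx → Δx = (0² − 11.6²)/(2·-4.3) = 15.7 m
Total distance = 55.0 + 26.6 + 80.0 + 15.7 = 177 m

177.34 m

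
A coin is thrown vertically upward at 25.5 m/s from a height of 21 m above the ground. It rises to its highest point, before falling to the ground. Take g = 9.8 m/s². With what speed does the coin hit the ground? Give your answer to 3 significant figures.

32.6 m/s

Phase 1 (rising): v₀ = 25.5 m/s, a = -9.8 m/s².
v = v₀ + at → t = (0 − 25.5) / -9.8 = 2.60 s
v² = v₀² + 2aΔx → Δx = (0² − 25.5²)/(2·-9.8) = 33.2 m

Phase 2 (falling): v₀ = 0 m/s, a = -9.8 m/s².
Falls 54.2 m from rest: t = √(2·54.2/9.8) = 3.33 s; v = g·t = 32.6 m/s.
Final speed = 32.6 m/s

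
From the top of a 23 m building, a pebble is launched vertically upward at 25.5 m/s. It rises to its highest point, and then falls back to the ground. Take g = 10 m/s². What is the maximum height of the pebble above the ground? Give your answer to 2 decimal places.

55.51 m

Phase 1 (rising): v₀ = 25.5 m/s, a = -10 m/s².
v = v₀ + at → t = (0 − 25.5) / -10 = 2.55 s
v² = v₀² + 2aΔx → Δx = (0² − 25.5²)/(2·-10) = 32.5 m
Maximum height = 23 + 32.5 = 55.5 m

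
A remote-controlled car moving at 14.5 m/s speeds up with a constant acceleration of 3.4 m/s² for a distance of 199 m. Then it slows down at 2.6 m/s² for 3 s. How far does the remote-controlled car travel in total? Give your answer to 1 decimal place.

305.9 m

Phase 1 (accelerating): v₀ = 14.5 m/s, a = 3.4 m/s².
v² = v₀² + 2aΔx = 14.5² + 2·3.4·199 = 1560 → v = 39.5 m/s
t = (v − v₀)/a = (39.5 − 14.5)/3.4 = 7.36 s

Phase 2 (decelerating): v₀ = 39.5 m/s, a = -2.6 m/s².
v = v₀ + at = 39.5 + (-2.6)(3) = 31.7 m/s
Δx = v₀t + ½at² = 39.5·3 + 0.5·-2.6·3² = 107 m
Total distance = 199 + 107 = 306 m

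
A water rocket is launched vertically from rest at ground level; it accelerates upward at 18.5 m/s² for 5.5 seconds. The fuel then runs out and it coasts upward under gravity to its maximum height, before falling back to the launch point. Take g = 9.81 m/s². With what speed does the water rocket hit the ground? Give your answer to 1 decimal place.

Phase 1 (powered ascent): v₀ = 0 m/s, a = 18.5 m/s².
v = v₀ + at = 0 + (18.5)(5.5) = 102 m/s
Δx = v₀t + ½at² = 0·5.5 + 0.5·18.5·5.5² = 280 m

Phase 2 (coasting upward): v₀ = 102 m/s, a = -9.81 m/s².
v = v₀ + at → t = (0 − 102) / -9.81 = 10.4 s
v² = v₀² + 2aΔx → Δx = (0² − 102²)/(2·-9.81) = 528 m

Phase 3 (free fall): v₀ = 0 m/s, a = -9.81 m/s².
Falls 807 m from rest: t = √(2·807/9.81) = 12.8 s; v = g·t = 126 m/s.
Impact speed = 126 m/s

125.9 m/s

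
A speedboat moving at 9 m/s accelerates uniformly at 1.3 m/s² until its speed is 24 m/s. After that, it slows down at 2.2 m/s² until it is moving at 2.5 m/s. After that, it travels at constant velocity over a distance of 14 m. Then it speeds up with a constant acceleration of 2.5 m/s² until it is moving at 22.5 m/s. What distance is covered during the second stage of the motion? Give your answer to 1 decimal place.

129.5 m

Phase 1 (accelerating): v₀ = 9.00 m/s, a = 1.3 m/s².
v = v₀ + at → t = (24 − 9.00) / 1.3 = 11.5 s
v² = v₀² + 2aΔx → Δx = (24² − 9.00²)/(2·1.3) = 190 m

Phase 2 (decelerating): v₀ = 24.0 m/s, a = -2.2 m/s².
v = v₀ + at → t = (2.5 − 24.0) / -2.2 = 9.77 s
v² = v₀² + 2aΔx → Δx = (2.5² − 24.0²)/(2·-2.2) = 129 m
Distance in phase 2 = 129 m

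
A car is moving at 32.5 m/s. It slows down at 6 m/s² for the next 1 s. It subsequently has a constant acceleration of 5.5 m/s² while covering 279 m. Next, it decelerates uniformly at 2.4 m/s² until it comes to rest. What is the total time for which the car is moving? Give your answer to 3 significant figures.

Phase 1 (decelerating): v₀ = 32.5 m/s, a = -6 m/s².
v = v₀ + at = 32.5 + (-6)(1) = 26.5 m/s
Δx = v₀t + ½at² = 32.5·1 + 0.5·-6·1² = 29.5 m

Phase 2 (accelerating): v₀ = 26.5 m/s, a = 5.5 m/s².
v² = v₀² + 2aΔx = 26.5² + 2·5.5·279 = 3770 → v = 61.4 m/s
t = (v − v₀)/a = (61.4 − 26.5)/5.5 = 6.35 s

Phase 3 (decelerating): v₀ = 61.4 m/s, a = -2.4 m/s².
v = v₀ + at → t = (0 − 61.4) / -2.4 = 25.6 s
v² = v₀² + 2aΔx → Δx = (0² − 61.4²)/(2·-2.4) = 786 m
Total time = 1.00 + 6.35 + 25.6 = 32.9 s

32.9 s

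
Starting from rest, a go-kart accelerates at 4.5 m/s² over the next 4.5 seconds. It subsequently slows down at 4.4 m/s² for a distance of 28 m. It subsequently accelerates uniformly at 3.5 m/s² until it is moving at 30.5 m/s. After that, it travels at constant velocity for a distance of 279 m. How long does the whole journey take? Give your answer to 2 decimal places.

Phase 1 (accelerating): v₀ = 0 m/s, a = 4.5 m/s².
v = v₀ + at = 0 + (4.5)(4.5) = 20.2 m/s
Δx = v₀t + ½at² = 0·4.5 + 0.5·4.5·4.5² = 45.6 m

Phase 2 (decelerating): v₀ = 20.2 m/s, a = -4.4 m/s².
v² = v₀² + 2aΔx = 20.2² + 2·-4.4·28 = 164 → v = 12.8 m/s
t = (v − v₀)/a = (12.8 − 20.2)/-4.4 = 1.69 s

Phase 3 (accelerating): v₀ = 12.8 m/s, a = 3.5 m/s².
v = v₀ + at → t = (30.5 − 12.8) / 3.5 = 5.06 s
v² = v₀² + 2aΔx → Δx = (30.5² − 12.8²)/(2·3.5) = 110 m

Phase 4 (constant speed): v₀ = 30.5 m/s, a = 0 m/s².
Constant speed: t = d/v = 279/30.5 = 9.15 s
Total time = 4.50 + 1.69 + 5.06 + 9.15 = 20.4 s

20.40 s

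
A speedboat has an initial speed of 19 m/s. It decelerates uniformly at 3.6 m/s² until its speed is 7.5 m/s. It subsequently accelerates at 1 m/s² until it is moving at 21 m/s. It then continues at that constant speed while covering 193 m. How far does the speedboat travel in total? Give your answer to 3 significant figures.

428 m

Phase 1 (decelerating): v₀ = 19.0 m/s, a = -3.6 m/s².
v = v₀ + at → t = (7.5 − 19.0) / -3.6 = 3.19 s
v² = v₀² + 2aΔx → Δx = (7.5² − 19.0²)/(2·-3.6) = 42.3 m

Phase 2 (accelerating): v₀ = 7.50 m/s, a = 1 m/s².
v = v₀ + at → t = (21 − 7.50) / 1 = 13.5 s
v² = v₀² + 2aΔx → Δx = (21² − 7.50²)/(2·1) = 192 m

Phase 3 (constant speed): v₀ = 21.0 m/s, a = 0 m/s².
Constant speed: t = d/v = 193/21.0 = 9.19 s
Total distance = 42.3 + 192 + 193 = 428 m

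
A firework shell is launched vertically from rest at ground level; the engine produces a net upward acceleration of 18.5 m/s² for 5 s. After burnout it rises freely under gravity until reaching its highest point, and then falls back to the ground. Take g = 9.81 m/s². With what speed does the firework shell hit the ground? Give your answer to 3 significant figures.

114 m/s

Phase 1 (powered ascent): v₀ = 0 m/s, a = 18.5 m/s².
v = v₀ + at = 0 + (18.5)(5) = 92.5 m/s
Δx = v₀t + ½at² = 0·5 + 0.5·18.5·5² = 231 m

Phase 2 (coasting upward): v₀ = 92.5 m/s, a = -9.81 m/s².
v = v₀ + at → t = (0 − 92.5) / -9.81 = 9.43 s
v² = v₀² + 2aΔx → Δx = (0² − 92.5²)/(2·-9.81) = 436 m

Phase 3 (free fall): v₀ = 0 m/s, a = -9.81 m/s².
Falls 667 m from rest: t = √(2·667/9.81) = 11.7 s; v = g·t = 114 m/s.
Impact speed = 114 m/s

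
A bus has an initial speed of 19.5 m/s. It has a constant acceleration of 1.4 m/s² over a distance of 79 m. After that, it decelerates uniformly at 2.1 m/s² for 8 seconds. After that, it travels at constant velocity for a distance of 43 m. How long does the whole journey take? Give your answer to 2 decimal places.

Phase 1 (accelerating): v₀ = 19.5 m/s, a = 1.4 m/s².
v² = v₀² + 2aΔx = 19.5² + 2·1.4·79 = 601 → v = 24.5 m/s
t = (v − v₀)/a = (24.5 − 19.5)/1.4 = 3.59 s

Phase 2 (decelerating): v₀ = 24.5 m/s, a = -2.1 m/s².
v = v₀ + at = 24.5 + (-2.1)(8) = 7.72 m/s
Δx = v₀t + ½at² = 24.5·8 + 0.5·-2.1·8² = 129 m

Phase 3 (constant speed): v₀ = 7.72 m/s, a = 0 m/s².
Constant speed: t = d/v = 43/7.72 = 5.57 s
Total time = 3.59 + 8.00 + 5.57 = 17.2 s

17.16 s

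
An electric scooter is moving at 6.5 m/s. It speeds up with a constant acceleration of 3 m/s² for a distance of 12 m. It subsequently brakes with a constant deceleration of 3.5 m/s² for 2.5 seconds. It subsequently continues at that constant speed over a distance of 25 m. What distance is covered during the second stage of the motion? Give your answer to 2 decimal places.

Phase 1 (accelerating): v₀ = 6.50 m/s, a = 3 m/s².
v² = v₀² + 2aΔx = 6.50² + 2·3·12 = 114 → v = 10.7 m/s
t = (v − v₀)/a = (10.7 − 6.50)/3 = 1.40 s

Phase 2 (decelerating): v₀ = 10.7 m/s, a = -3.5 m/s².
v = v₀ + at = 10.7 + (-3.5)(2.5) = 1.94 m/s
Δx = v₀t + ½at² = 10.7·2.5 + 0.5·-3.5·2.5² = 15.8 m
Distance in phase 2 = 15.8 m

15.78 m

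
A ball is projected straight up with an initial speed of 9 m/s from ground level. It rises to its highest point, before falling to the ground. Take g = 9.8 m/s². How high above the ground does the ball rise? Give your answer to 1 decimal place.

4.1 m

Phase 1 (rising): v₀ = 9.00 m/s, a = -9.8 m/s².
v = v₀ + at → t = (0 − 9.00) / -9.8 = 0.918 s
v² = v₀² + 2aΔx → Δx = (0² − 9.00²)/(2·-9.8) = 4.13 m
Maximum height = 4.13 m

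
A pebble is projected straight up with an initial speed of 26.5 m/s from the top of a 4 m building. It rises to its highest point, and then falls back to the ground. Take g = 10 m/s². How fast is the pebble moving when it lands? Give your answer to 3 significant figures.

Phase 1 (rising): v₀ = 26.5 m/s, a = -10 m/s².
v = v₀ + at → t = (0 − 26.5) / -10 = 2.65 s
v² = v₀² + 2aΔx → Δx = (0² − 26.5²)/(2·-10) = 35.1 m

Phase 2 (falling): v₀ = 0 m/s, a = -10 m/s².
Falls 39.1 m from rest: t = √(2·39.1/10) = 2.80 s; v = g·t = 28.0 m/s.
Final speed = 28.0 m/s

28.0 m/s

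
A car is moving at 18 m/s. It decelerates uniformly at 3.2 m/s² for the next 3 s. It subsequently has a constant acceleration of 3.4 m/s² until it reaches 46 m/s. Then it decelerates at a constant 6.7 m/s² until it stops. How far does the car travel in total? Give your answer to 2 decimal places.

Phase 1 (decelerating): v₀ = 18.0 m/s, a = -3.2 m/s².
v = v₀ + at = 18.0 + (-3.2)(3) = 8.40 m/s
Δx = v₀t + ½at² = 18.0·3 + 0.5·-3.2·3² = 39.6 m

Phase 2 (accelerating): v₀ = 8.40 m/s, a = 3.4 m/s².
v = v₀ + at → t = (46 − 8.40) / 3.4 = 11.1 s
v² = v₀² + 2aΔx → Δx = (46² − 8.40²)/(2·3.4) = 301 m

Phase 3 (decelerating): v₀ = 46.0 m/s, a = -6.7 m/s².
v = v₀ + at → t = (0 − 46.0) / -6.7 = 6.87 s
v² = v₀² + 2aΔx → Δx = (0² − 46.0²)/(2·-6.7) = 158 m
Total distance = 39.6 + 301 + 158 = 498 m

498.31 m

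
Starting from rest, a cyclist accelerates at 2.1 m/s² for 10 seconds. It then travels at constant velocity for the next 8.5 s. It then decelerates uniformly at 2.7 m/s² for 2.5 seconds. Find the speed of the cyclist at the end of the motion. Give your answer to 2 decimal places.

Phase 1 (accelerating): v₀ = 0 m/s, a = 2.1 m/s².
v = v₀ + at = 0 + (2.1)(10) = 21.0 m/s
Δx = v₀t + ½at² = 0·10 + 0.5·2.1·10² = 105 m

Phase 2 (constant speed): v₀ = 21.0 m/s, a = 0 m/s².
v = v₀ + at = 21.0 + (0)(8.5) = 21.0 m/s
Δx = v₀t + ½at² = 21.0·8.5 + 0.5·0·8.5² = 178 m

Phase 3 (decelerating): v₀ = 21.0 m/s, a = -2.7 m/s².
v = v₀ + at = 21.0 + (-2.7)(2.5) = 14.2 m/s
Δx = v₀t + ½at² = 21.0·2.5 + 0.5·-2.7·2.5² = 44.1 m
Final speed = 14.2 m/s

14.25 m/s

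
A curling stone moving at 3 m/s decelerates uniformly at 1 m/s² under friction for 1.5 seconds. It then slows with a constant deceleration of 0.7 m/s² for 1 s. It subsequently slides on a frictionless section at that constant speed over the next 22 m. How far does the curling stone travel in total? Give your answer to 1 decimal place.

Phase 1 (decelerating): v₀ = 3.00 m/s, a = -1 m/s².
v = v₀ + at = 3.00 + (-1)(1.5) = 1.50 m/s
Δx = v₀t + ½at² = 3.00·1.5 + 0.5·-1·1.5² = 3.38 m

Phase 2 (decelerating): v₀ = 1.50 m/s, a = -0.7 m/s².
v = v₀ + at = 1.50 + (-0.7)(1) = 0.800 m/s
Δx = v₀t + ½at² = 1.50·1 + 0.5·-0.7·1² = 1.15 m

Phase 3 (constant speed): v₀ = 0.800 m/s, a = 0 m/s².
Constant speed: t = d/v = 22/0.800 = 27.5 s
Total distance = 3.38 + 1.15 + 22.0 = 26.5 m

26.5 m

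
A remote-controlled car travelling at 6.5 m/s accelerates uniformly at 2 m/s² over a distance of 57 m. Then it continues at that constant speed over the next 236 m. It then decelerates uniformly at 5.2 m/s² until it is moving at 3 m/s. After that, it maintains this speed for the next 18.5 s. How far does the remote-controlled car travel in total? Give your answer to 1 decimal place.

Phase 1 (accelerating): v₀ = 6.50 m/s, a = 2 m/s².
v² = v₀² + 2aΔx = 6.50² + 2·2·57 = 270 → v = 16.4 m/s
t = (v − v₀)/a = (16.4 − 6.50)/2 = 4.97 s

Phase 2 (constant speed): v₀ = 16.4 m/s, a = 0 m/s².
Constant speed: t = d/v = 236/16.4 = 14.4 s

Phase 3 (decelerating): v₀ = 16.4 m/s, a = -5.2 m/s².
v = v₀ + at → t = (3 − 16.4) / -5.2 = 2.58 s
v² = v₀² + 2aΔx → Δx = (3² − 16.4²)/(2·-5.2) = 25.1 m

Phase 4 (constant speed): v₀ = 3.00 m/s, a = 0 m/s².
v = v₀ + at = 3.00 + (0)(18.5) = 3.00 m/s
Δx = v₀t + ½at² = 3.00·18.5 + 0.5·0·18.5² = 55.5 m
Total distance = 57.0 + 236 + 25.1 + 55.5 = 374 m

373.6 m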